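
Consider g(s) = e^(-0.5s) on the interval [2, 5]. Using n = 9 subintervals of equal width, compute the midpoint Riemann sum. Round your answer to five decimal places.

0.57093

Δs = (5 − 2)/9 = 1/3.
Midpoints: 13/6, 2.5, 17/6, 19/6, 3.5, 23/6, 25/6, 4.5, 29/6.
g(13/6) ≈ 0.33847, g(2.5) ≈ 0.28650, g(17/6) ≈ 0.24252, g(19/6) ≈ 0.20529, g(3.5) ≈ 0.17377, g(23/6) ≈ 0.14710, g(25/6) ≈ 0.12451, g(4.5) ≈ 0.10540, g(29/6) ≈ 0.08922.
Sum = Δs · [g(13/6) + g(2.5) + g(17/6) + ...].
Sum ≈ 0.57093.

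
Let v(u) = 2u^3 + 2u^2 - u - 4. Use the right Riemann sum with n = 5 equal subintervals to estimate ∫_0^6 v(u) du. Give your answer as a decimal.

1077.6

Δu = (6 − 0)/5 = 1.2.
Right endpoints: 1.2, 2.4, 3.6, 4.8, 6.
v(1.2) = 1.136, v(2.4) = 32.768, v(3.6) = 111.632, v(4.8) = 258.464, v(6) = 494.
Sum = Δu · [v(1.2) + v(2.4) + v(3.6) + v(4.8) + v(6)].
Sum = 1077.6.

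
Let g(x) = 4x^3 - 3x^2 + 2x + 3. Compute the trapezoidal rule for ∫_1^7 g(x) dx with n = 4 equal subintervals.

Δx = (7 − 1)/4 = 1.5.
g(1) = 6, g(2.5) = 51.75, g(4) = 219, g(5.5) = 588.75, g(7) = 1242.
T_4 = (Δx/2)·[g(x_0) + 2g(x_1) + 2g(x_2) + 2g(x_3) + g(x_4)].
Sum = 2225.25.

2225.25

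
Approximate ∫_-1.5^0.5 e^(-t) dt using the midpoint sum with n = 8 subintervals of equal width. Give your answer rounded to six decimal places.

3.865085

Δt = (0.5 − (-1.5))/8 = 0.25.
Midpoints: -1.375, -1.125, -0.875, -0.625, -0.375, -0.125, 0.125, 0.375.
f(-1.375) ≈ 3.955077, f(-1.125) ≈ 3.080217, f(-0.875) ≈ 2.398875, f(-0.625) ≈ 1.868246, f(-0.375) ≈ 1.454991, f(-0.125) ≈ 1.133148, f(0.125) ≈ 0.882497, f(0.375) ≈ 0.687289.
Sum = Δt · [f(-1.375) + f(-1.125) + f(-0.875) + ...].
Sum ≈ 3.865085.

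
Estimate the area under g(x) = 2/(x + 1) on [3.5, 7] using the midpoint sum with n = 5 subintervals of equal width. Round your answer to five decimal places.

Δx = (7 − 3.5)/5 = 0.7.
Midpoints: 3.85, 4.55, 5.25, 5.95, 6.65.
g(3.85) = 40/97, g(4.55) = 40/111, g(5.25) = 0.32, g(5.95) = 40/139, g(6.65) = 40/153.
Sum = Δx · [g(3.85) + g(4.55) + g(5.25) + g(5.95) + g(6.65)].
Sum ≈ 1.14936.

1.14936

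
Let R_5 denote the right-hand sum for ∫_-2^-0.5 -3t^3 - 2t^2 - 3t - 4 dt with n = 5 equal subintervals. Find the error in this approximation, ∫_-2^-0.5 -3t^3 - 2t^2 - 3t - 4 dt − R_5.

Exact integral: ∫_-2^-0.5 f(t) dt = 6.328125.
R_5 = 3.4425.
Error = 6.328125 − 3.4425 = 2.885625.

2.885625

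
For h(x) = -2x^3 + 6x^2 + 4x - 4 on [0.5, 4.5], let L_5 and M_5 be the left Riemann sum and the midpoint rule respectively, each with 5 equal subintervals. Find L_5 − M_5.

12.64

L_5 = 15.56.
M_5 = 2.92.
L_5 − M_5 = 12.64.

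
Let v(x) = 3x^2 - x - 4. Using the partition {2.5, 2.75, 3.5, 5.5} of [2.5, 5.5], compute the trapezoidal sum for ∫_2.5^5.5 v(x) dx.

Subinterval widths: 0.25, 0.75, 2.
v(2.5) = 12.25, v(2.75) = 15.9375, v(3.5) = 29.25, v(5.5) = 81.25.
On each subinterval the trapezoid contributes (Δx_i/2)·[v(x_{i-1}) + v(x_i)].
Sum = 130.96875.

130.96875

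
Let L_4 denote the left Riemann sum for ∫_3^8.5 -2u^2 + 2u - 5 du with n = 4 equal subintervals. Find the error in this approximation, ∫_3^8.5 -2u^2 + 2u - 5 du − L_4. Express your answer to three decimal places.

-75.940

Exact integral: ∫_3^8.5 f(u) du ≈ -355.66667.
L_4 = -279.7265625.
Error ≈ -355.66667 − (-279.7265625) ≈ -75.940.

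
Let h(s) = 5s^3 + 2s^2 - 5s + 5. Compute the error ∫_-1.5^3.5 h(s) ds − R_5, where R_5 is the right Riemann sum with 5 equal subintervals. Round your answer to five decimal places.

Exact integral: ∫_-1.5^3.5 h(s) ds ≈ 212.0833333.
R_5 = 339.375.
Error ≈ 212.0833333 − 339.375 ≈ -127.29167.

-127.29167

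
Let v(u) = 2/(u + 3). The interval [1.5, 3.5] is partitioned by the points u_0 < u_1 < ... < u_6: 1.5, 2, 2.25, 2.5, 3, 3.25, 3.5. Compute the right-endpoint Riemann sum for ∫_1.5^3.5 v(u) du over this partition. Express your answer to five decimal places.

Subinterval widths: 0.5, 0.25, 0.25, 0.5, 0.25, 0.25.
Right endpoints: 2, 2.25, 2.5, 3, 3.25, 3.5.
v(2) = 0.4, v(2.25) = 8/21, v(2.5) = 4/11, v(3) = 1/3, v(3.25) = 0.32, v(3.5) = 4/13.
Sum = Σ Δu_i · v(u_i).
Sum ≈ 0.70974.

0.70974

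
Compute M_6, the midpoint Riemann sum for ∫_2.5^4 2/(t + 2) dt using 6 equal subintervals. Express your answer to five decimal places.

0.57525

Δt = (4 − 2.5)/6 = 0.25.
Midpoints: 2.625, 2.875, 3.125, 3.375, 3.625, 3.875.
f(2.625) = 16/37, f(2.875) = 16/39, f(3.125) = 16/41, f(3.375) = 16/43, f(3.625) = 16/45, f(3.875) = 16/47.
Sum = Δt · [f(2.625) + f(2.875) + f(3.125) + ...].
Sum ≈ 0.57525.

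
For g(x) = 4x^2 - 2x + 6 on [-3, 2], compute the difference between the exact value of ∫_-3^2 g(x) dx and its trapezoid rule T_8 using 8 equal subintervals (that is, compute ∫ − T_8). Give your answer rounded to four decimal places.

Exact integral: ∫_-3^2 g(x) dx ≈ 81.666667.
T_8 = 82.96875.
Error ≈ 81.666667 − 82.96875 ≈ -1.3021.

-1.3021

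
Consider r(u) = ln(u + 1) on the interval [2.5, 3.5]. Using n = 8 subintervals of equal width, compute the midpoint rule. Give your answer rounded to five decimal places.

1.38372

Δu = (3.5 − 2.5)/8 = 0.125.
Midpoints: 2.5625, 2.6875, 2.8125, 2.9375, 3.0625, 3.1875, 3.3125, 3.4375.
r(2.5625) ≈ 1.27046, r(2.6875) ≈ 1.30495, r(2.8125) ≈ 1.33829, r(2.9375) ≈ 1.37055, r(3.0625) ≈ 1.40180, r(3.1875) ≈ 1.43210, r(3.3125) ≈ 1.46152, r(3.4375) ≈ 1.49009.
Sum = Δu · [r(2.5625) + r(2.6875) + r(2.8125) + ...].
Sum ≈ 1.38372.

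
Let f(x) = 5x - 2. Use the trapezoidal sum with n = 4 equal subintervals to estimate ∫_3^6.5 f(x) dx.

76.125

Δx = (6.5 − 3)/4 = 0.875.
f(3) = 13, f(3.875) = 17.375, f(4.75) = 21.75, f(5.625) = 26.125, f(6.5) = 30.5.
T_4 = (Δx/2)·[f(x_0) + 2f(x_1) + 2f(x_2) + 2f(x_3) + f(x_4)].
Sum = 76.125.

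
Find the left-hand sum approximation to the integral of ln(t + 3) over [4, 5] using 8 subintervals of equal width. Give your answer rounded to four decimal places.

Δt = (5 − 4)/8 = 0.125.
Left endpoints: 4, 4.125, 4.25, 4.375, 4.5, 4.625, 4.75, 4.875.
f(4) ≈ 1.9459, f(4.125) ≈ 1.9636, f(4.25) ≈ 1.9810, f(4.375) ≈ 1.9981, f(4.5) ≈ 2.0149, f(4.625) ≈ 2.0314, f(4.75) ≈ 2.0477, f(4.875) ≈ 2.0637.
Sum = Δt · [f(4) + f(4.125) + f(4.25) + ...].
Sum ≈ 2.0058.

2.0058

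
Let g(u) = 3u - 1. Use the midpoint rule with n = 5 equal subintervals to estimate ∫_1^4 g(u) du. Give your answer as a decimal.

Δu = (4 − 1)/5 = 0.6.
Midpoints: 1.3, 1.9, 2.5, 3.1, 3.7.
g(1.3) = 2.9, g(1.9) = 4.7, g(2.5) = 6.5, g(3.1) = 8.3, g(3.7) = 10.1.
Sum = Δu · [g(1.3) + g(1.9) + g(2.5) + g(3.1) + g(3.7)].
Sum = 19.5.

19.5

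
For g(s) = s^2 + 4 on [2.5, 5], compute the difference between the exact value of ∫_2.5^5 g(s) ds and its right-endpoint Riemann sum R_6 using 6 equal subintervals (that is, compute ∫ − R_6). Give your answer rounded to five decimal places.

-3.97859

Exact integral: ∫_2.5^5 g(s) ds ≈ 46.4583333.
R_6 ≈ 50.4369213.
Error ≈ 46.4583333 − 50.4369213 ≈ -3.97859.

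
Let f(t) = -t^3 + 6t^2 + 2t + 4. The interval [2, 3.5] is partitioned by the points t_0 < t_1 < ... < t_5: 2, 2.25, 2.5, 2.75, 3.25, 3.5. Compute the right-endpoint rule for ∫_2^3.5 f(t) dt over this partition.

53.2890625

Subinterval widths: 0.25, 0.25, 0.25, 0.5, 0.25.
Right endpoints: 2.25, 2.5, 2.75, 3.25, 3.5.
f(2.25) = 27.484375, f(2.5) = 30.875, f(2.75) = 34.078125, f(3.25) = 39.546875, f(3.5) = 41.625.
Sum = Σ Δt_i · f(t_i).
Sum = 53.2890625.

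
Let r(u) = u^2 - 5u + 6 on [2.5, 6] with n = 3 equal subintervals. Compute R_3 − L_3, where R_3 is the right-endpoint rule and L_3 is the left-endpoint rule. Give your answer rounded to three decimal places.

R_3 ≈ 21.35648.
L_3 ≈ 7.06481.
R_3 − L_3 ≈ 14.292.

14.292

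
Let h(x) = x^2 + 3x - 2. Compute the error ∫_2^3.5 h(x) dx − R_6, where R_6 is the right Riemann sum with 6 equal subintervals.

-1.609375

Exact integral: ∫_2^3.5 h(x) dx = 21.
R_6 = 22.609375.
Error = 21 − 22.609375 = -1.609375.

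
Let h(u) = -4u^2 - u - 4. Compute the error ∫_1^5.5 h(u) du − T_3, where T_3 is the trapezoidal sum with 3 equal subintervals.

Exact integral: ∫_1^5.5 h(u) du = -253.125.
T_3 = -259.875.
Error = -253.125 − (-259.875) = 6.75.

6.75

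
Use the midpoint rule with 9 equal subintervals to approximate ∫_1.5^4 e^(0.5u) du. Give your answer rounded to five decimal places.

10.53564

Δu = (4 − 1.5)/9 = 5/18.
Midpoints: 59/36, 23/12, 79/36, 89/36, 2.75, 109/36, 119/36, 43/12, 139/36.
f(59/36) ≈ 2.26924, f(23/12) ≈ 2.60735, f(79/36) ≈ 2.99583, f(89/36) ≈ 3.44220, f(2.75) ≈ 3.95508, f(109/36) ≈ 4.54437, f(119/36) ≈ 5.22146, f(43/12) ≈ 5.99944, f(139/36) ≈ 6.89334.
Sum = Δu · [f(59/36) + f(23/12) + f(79/36) + ...].
Sum ≈ 10.53564.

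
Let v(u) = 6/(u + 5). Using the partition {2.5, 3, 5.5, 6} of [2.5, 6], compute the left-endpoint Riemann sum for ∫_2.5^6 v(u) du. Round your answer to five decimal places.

Subinterval widths: 0.5, 2.5, 0.5.
Left endpoints: 2.5, 3, 5.5.
v(2.5) = 0.8, v(3) = 0.75, v(5.5) = 4/7.
Sum = Σ Δu_i · v(u_i).
Sum ≈ 2.56071.

2.56071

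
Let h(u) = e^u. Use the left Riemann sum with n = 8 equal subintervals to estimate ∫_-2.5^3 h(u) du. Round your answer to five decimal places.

Δu = (3 − (-2.5))/8 = 0.6875.
Left endpoints: -2.5, -1.8125, -1.125, -0.4375, 0.25, 0.9375, 1.625, 2.3125.
h(-2.5) ≈ 0.08208, h(-1.8125) ≈ 0.16325, h(-1.125) ≈ 0.32465, h(-0.4375) ≈ 0.64565, h(0.25) ≈ 1.28403, h(0.9375) ≈ 2.55359, h(1.625) ≈ 5.07842, h(2.3125) ≈ 10.09964.
Sum = Δu · [h(-2.5) + h(-1.8125) + h(-1.125) + ...].
Sum ≈ 13.90902.

13.90902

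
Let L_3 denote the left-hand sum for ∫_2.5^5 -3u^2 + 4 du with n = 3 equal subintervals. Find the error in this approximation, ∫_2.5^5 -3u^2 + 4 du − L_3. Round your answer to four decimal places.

-22.5694

Exact integral: ∫_2.5^5 f(u) du = -99.375.
L_3 ≈ -76.805556.
Error ≈ -99.375 − (-76.805556) ≈ -22.5694.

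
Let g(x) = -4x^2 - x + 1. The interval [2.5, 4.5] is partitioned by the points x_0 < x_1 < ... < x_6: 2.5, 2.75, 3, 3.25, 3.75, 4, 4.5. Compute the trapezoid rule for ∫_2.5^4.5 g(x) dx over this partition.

Subinterval widths: 0.25, 0.25, 0.25, 0.5, 0.25, 0.5.
g(2.5) = -26.5, g(2.75) = -32, g(3) = -38, g(3.25) = -44.5, g(3.75) = -59, g(4) = -67, g(4.5) = -84.5.
On each subinterval the trapezoid contributes (Δx_i/2)·[g(x_{i-1}) + g(x_i)].
Sum = -105.875.

-105.875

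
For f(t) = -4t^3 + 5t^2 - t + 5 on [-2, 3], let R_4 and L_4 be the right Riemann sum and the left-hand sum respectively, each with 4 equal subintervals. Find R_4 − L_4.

-150

R_4 = -60.46875.
L_4 = 89.53125.
R_4 − L_4 = -150.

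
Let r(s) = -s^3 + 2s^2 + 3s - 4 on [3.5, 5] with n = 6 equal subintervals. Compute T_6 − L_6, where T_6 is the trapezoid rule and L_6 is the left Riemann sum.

-6.515625

T_6 = -51.02734375.
L_6 = -44.51171875.
T_6 − L_6 = -6.515625.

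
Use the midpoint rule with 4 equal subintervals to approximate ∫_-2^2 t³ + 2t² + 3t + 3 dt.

22

Δt = (2 − (-2))/4 = 1.
Midpoints: -1.5, -0.5, 0.5, 1.5.
f(-1.5) = -0.375, f(-0.5) = 1.875, f(0.5) = 5.125, f(1.5) = 15.375.
Sum = Δt · [f(-1.5) + f(-0.5) + f(0.5) + f(1.5)].
Sum = 22.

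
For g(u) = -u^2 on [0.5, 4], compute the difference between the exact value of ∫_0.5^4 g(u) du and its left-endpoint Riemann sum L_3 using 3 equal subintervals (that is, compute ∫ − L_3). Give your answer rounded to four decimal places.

-8.3935

Exact integral: ∫_0.5^4 g(u) du ≈ -21.291667.
L_3 ≈ -12.898148.
Error ≈ -21.291667 − (-12.898148) ≈ -8.3935.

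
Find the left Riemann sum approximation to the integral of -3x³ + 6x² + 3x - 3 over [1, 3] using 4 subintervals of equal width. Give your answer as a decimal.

Δx = (3 − 1)/4 = 0.5.
Left endpoints: 1, 1.5, 2, 2.5.
f(1) = 3, f(1.5) = 4.875, f(2) = 3, f(2.5) = -4.875.
Sum = Δx · [f(1) + f(1.5) + f(2) + f(2.5)].
Sum = 3.

3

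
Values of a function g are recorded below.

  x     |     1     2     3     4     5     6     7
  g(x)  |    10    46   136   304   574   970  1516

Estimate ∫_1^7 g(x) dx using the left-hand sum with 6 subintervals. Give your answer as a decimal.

2040

Δx = 1.
Sum = 1·[10 + 46 + 136 + 304 + 574 + 970] = 2040.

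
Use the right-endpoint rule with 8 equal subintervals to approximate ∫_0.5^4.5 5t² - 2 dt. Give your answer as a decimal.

169.5

Δt = (4.5 − 0.5)/8 = 0.5.
Right endpoints: 1, 1.5, 2, 2.5, 3, 3.5, 4, 4.5.
f(1) = 3, f(1.5) = 9.25, f(2) = 18, f(2.5) = 29.25, f(3) = 43, f(3.5) = 59.25, f(4) = 78, f(4.5) = 99.25.
Sum = Δt · [f(1) + f(1.5) + f(2) + ...].
Sum = 169.5.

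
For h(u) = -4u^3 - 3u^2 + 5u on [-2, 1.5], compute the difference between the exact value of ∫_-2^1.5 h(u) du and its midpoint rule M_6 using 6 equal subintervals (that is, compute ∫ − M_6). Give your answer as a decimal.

Exact integral: ∫_-2^1.5 h(u) du = -4.8125.
M_6 = -4.8125.
Error = -4.8125 − (-4.8125) = 0.

0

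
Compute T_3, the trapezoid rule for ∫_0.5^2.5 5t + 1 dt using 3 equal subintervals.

Δt = (2.5 − 0.5)/3 = 2/3.
f(0.5) = 3.5, f(7/6) = 41/6, f(11/6) = 61/6, f(2.5) = 13.5.
T_3 = (Δt/2)·[f(t_0) + 2f(t_1) + 2f(t_2) + f(t_3)].
Sum = 17.

17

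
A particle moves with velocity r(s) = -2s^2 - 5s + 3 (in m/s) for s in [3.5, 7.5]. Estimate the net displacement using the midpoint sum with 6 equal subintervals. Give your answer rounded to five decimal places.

Δs = (7.5 − 3.5)/6 = 2/3.
Midpoints: 23/6, 4.5, 31/6, 35/6, 6.5, 43/6.
r(23/6) = -410/9, r(4.5) = -60, r(31/6) = -686/9, r(35/6) = -848/9, r(6.5) = -114, r(43/6) = -1220/9.
Sum = Δs · [r(23/6) + r(4.5) + r(31/6) + ...].
Sum ≈ -350.37037.

-350.37037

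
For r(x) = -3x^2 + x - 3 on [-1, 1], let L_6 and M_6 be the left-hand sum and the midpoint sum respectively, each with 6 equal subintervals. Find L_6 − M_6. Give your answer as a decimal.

-0.5

L_6 ≈ -8.4444444.
M_6 ≈ -7.9444444.
L_6 − M_6 = -0.5.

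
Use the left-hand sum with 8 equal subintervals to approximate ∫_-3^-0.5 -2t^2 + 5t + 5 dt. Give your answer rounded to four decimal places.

-32.0605

Δt = (-0.5 − (-3))/8 = 0.3125.
Left endpoints: -3, -2.6875, -2.375, -2.0625, -1.75, -1.4375, -1.125, -0.8125.
f(-3) = -28, f(-2.6875) = -22.8828125, f(-2.375) = -18.15625, f(-2.0625) = -13.8203125, f(-1.75) = -9.875, f(-1.4375) = -6.3203125, f(-1.125) = -3.15625, f(-0.8125) = -0.3828125.
Sum = Δt · [f(-3) + f(-2.6875) + f(-2.375) + ...].
Sum ≈ -32.0605.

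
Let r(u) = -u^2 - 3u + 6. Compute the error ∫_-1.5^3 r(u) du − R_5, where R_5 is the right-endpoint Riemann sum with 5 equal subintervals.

9.72

Exact integral: ∫_-1.5^3 r(u) du = 6.75.
R_5 = -2.97.
Error = 6.75 − (-2.97) = 9.72.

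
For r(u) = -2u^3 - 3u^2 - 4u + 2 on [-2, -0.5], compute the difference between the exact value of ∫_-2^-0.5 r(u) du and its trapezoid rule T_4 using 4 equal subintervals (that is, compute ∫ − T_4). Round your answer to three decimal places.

-0.158

Exact integral: ∫_-2^-0.5 r(u) du = 10.59375.
T_4 ≈ 10.75195.
Error ≈ 10.59375 − 10.75195 ≈ -0.158.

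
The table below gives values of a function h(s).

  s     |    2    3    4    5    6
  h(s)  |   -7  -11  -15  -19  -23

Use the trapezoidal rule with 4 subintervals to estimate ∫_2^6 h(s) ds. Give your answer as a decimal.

Δs = 1.
T_4 = (1/2)·[(-7) + 2·(-11) + 2·(-15) + 2·(-19) + (-23)] = -60.

-60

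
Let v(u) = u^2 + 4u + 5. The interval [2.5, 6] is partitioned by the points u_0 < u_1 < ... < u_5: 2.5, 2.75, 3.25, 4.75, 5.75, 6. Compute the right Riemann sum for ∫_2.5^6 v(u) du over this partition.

Subinterval widths: 0.25, 0.5, 1.5, 1, 0.25.
Right endpoints: 2.75, 3.25, 4.75, 5.75, 6.
v(2.75) = 23.5625, v(3.25) = 28.5625, v(4.75) = 46.5625, v(5.75) = 61.0625, v(6) = 65.
Sum = Σ Δu_i · v(u_i).
Sum = 167.328125.

167.328125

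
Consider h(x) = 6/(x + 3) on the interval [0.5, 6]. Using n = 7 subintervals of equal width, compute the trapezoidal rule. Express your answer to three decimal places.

5.688

Δx = (6 − 0.5)/7 = 11/14.
h(0.5) = 12/7, h(9/7) = 1.4, h(29/14) = 84/71, h(20/7) = 42/41, h(51/14) = 28/31, h(31/7) = 21/26, h(73/14) = 84/115, h(6) = 2/3.
T_7 = (Δx/2)·[h(x_0) + 2h(x_1) + ... + 2h(x_{6}) + h(x_7)].
Sum ≈ 5.688.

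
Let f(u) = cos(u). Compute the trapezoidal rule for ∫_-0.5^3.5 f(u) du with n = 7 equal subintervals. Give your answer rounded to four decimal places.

Δu = (3.5 − (-0.5))/7 = 4/7.
f(-0.5) ≈ 0.8776, f(1/14) ≈ 0.9975, f(9/14) ≈ 0.8004, f(17/14) ≈ 0.3490, f(25/14) ≈ -0.2133, f(33/14) ≈ -0.7078, f(41/14) ≈ -0.9774, f(3.5) ≈ -0.9365.
T_7 = (Δu/2)·[f(u_0) + 2f(u_1) + ... + 2f(u_{6}) + f(u_7)].
Sum ≈ 0.1251.

0.1251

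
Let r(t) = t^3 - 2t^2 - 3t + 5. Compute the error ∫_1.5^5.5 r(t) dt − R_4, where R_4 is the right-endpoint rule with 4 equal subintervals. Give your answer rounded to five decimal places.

Exact integral: ∫_1.5^5.5 r(t) dt ≈ 96.8333333.
R_4 = 150.
Error ≈ 96.8333333 − 150 ≈ -53.16667.

-53.16667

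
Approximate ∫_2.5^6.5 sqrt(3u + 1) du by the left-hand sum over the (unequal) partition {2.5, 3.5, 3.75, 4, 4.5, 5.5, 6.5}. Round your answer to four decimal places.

14.4322

Subinterval widths: 1, 0.25, 0.25, 0.5, 1, 1.
Left endpoints: 2.5, 3.5, 3.75, 4, 4.5, 5.5.
f(2.5) ≈ 2.9155, f(3.5) ≈ 3.3912, f(3.75) ≈ 3.5000, f(4) ≈ 3.6056, f(4.5) ≈ 3.8079, f(5.5) ≈ 4.1833.
Sum = Σ Δu_i · f(u_i).
Sum ≈ 14.4322.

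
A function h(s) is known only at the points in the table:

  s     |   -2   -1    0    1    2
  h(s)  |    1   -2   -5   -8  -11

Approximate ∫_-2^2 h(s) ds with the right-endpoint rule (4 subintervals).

-26

Δs = 1.
Sum = 1·[(-2) + (-5) + (-8) + (-11)] = -26.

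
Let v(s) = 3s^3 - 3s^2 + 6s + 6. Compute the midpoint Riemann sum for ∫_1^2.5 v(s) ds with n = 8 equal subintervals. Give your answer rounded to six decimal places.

Δs = (2.5 − 1)/8 = 0.1875.
Midpoints: 1.09375, 1.28125, 1.46875, 1.65625, 1.84375, 2.03125, 2.21875, 2.40625.
v(1.09375) = 422673/32768, v(1.28125) = 493899/32768, v(1.46875) = 584781/32768, v(1.65625) = 699207/32768, v(1.84375) = 841065/32768, v(2.03125) = 1014243/32768, v(2.21875) = 1222629/32768, v(2.40625) = 1470111/32768.
Sum = Δs · [v(1.09375) + v(1.28125) + v(1.46875) + ...].
Sum ≈ 38.615845.

38.615845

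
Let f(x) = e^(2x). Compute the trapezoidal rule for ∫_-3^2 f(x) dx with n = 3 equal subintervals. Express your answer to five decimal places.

48.86255

Δx = (2 − (-3))/3 = 5/3.
f(-3) ≈ 0.00248, f(-4/3) ≈ 0.06948, f(1/3) ≈ 1.94773, f(2) ≈ 54.59815.
T_3 = (Δx/2)·[f(x_0) + 2f(x_1) + 2f(x_2) + f(x_3)].
Sum ≈ 48.86255.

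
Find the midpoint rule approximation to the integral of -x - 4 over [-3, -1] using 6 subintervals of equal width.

-4

Δx = (-1 − (-3))/6 = 1/3.
Midpoints: -17/6, -2.5, -13/6, -11/6, -1.5, -7/6.
f(-17/6) = -7/6, f(-2.5) = -1.5, f(-13/6) = -11/6, f(-11/6) = -13/6, f(-1.5) = -2.5, f(-7/6) = -17/6.
Sum = Δx · [f(-17/6) + f(-2.5) + f(-13/6) + ...].
Sum = -4.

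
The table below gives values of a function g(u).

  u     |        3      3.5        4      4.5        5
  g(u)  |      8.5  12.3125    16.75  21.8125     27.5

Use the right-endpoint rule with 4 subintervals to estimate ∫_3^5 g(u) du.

39.1875

Δu = 0.5.
Sum = 0.5·[12.3125 + 16.75 + 21.8125 + 27.5] = 39.1875.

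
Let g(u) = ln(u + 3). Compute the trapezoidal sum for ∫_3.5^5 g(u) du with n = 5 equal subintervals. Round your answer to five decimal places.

2.96860

Δu = (5 − 3.5)/5 = 0.3.
g(3.5) ≈ 1.87180, g(3.8) ≈ 1.91692, g(4.1) ≈ 1.96009, g(4.4) ≈ 2.00148, g(4.7) ≈ 2.04122, g(5) ≈ 2.07944.
T_5 = (Δu/2)·[g(u_0) + 2g(u_1) + ... + 2g(u_{4}) + g(u_5)].
Sum ≈ 2.96860.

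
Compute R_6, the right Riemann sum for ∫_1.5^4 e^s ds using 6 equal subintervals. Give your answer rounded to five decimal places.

61.28037

Δs = (4 − 1.5)/6 = 5/12.
Right endpoints: 23/12, 7/3, 2.75, 19/6, 43/12, 4.
f(23/12) ≈ 6.79826, f(7/3) ≈ 10.31226, f(2.75) ≈ 15.64263, f(19/6) ≈ 23.72826, f(43/12) ≈ 35.99332, f(4) ≈ 54.59815.
Sum = Δs · [f(23/12) + f(7/3) + f(2.75) + ...].
Sum ≈ 61.28037.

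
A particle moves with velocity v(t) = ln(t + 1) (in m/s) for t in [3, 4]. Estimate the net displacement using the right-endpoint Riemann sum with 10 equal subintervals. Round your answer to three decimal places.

Δt = (4 − 3)/10 = 0.1.
Right endpoints: 3.1, 3.2, 3.3, 3.4, 3.5, 3.6, 3.7, 3.8, 3.9, 4.
v(3.1) ≈ 1.411, v(3.2) ≈ 1.435, v(3.3) ≈ 1.459, v(3.4) ≈ 1.482, v(3.5) ≈ 1.504, v(3.6) ≈ 1.526, v(3.7) ≈ 1.548, v(3.8) ≈ 1.569, v(3.9) ≈ 1.589, v(4) ≈ 1.609.
Sum = Δt · [v(3.1) + v(3.2) + v(3.3) + ...].
Sum ≈ 1.513.

1.513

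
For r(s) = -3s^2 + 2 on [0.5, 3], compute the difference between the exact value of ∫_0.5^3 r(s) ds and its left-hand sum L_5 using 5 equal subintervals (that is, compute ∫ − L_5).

Exact integral: ∫_0.5^3 r(s) ds = -21.875.
L_5 = -15.625.
Error = -21.875 − (-15.625) = -6.25.

-6.25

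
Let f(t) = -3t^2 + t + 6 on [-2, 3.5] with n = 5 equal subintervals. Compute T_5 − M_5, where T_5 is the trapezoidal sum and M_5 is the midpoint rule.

-4.99125

T_5 = -17.0775.
M_5 = -12.08625.
T_5 − M_5 = -4.99125.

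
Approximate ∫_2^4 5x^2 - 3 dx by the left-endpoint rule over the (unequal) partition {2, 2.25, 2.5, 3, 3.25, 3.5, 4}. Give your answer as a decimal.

76.03125

Subinterval widths: 0.25, 0.25, 0.5, 0.25, 0.25, 0.5.
Left endpoints: 2, 2.25, 2.5, 3, 3.25, 3.5.
f(2) = 17, f(2.25) = 22.3125, f(2.5) = 28.25, f(3) = 42, f(3.25) = 49.8125, f(3.5) = 58.25.
Sum = Σ Δx_i · f(x_i).
Sum = 76.03125.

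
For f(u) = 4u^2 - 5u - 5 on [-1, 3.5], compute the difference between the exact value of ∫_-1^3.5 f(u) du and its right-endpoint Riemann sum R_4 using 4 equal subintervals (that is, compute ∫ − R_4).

Exact integral: ∫_-1^3.5 f(u) du = 7.875.
R_4 = 24.328125.
Error = 7.875 − 24.328125 = -16.453125.

-16.453125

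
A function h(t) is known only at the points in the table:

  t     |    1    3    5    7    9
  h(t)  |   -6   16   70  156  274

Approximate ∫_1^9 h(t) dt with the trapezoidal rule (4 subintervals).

Δt = 2.
T_4 = (2/2)·[(-6) + 2·16 + 2·70 + 2·156 + 274] = 752.

752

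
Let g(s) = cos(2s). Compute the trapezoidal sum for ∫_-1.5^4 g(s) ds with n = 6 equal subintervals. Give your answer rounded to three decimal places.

0.397

Δs = (4 − (-1.5))/6 = 11/12.
g(-1.5) ≈ -0.990, g(-7/12) ≈ 0.393, g(1/3) ≈ 0.786, g(1.25) ≈ -0.801, g(13/6) ≈ -0.370, g(37/12) ≈ 0.993, g(4) ≈ -0.146.
T_6 = (Δs/2)·[g(s_0) + 2g(s_1) + ... + 2g(s_{5}) + g(s_6)].
Sum ≈ 0.397.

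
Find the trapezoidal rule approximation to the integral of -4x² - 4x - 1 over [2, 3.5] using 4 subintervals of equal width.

-64.640625

Δx = (3.5 − 2)/4 = 0.375.
f(2) = -25, f(2.375) = -33.0625, f(2.75) = -42.25, f(3.125) = -52.5625, f(3.5) = -64.
T_4 = (Δx/2)·[f(x_0) + 2f(x_1) + 2f(x_2) + 2f(x_3) + f(x_4)].
Sum = -64.640625.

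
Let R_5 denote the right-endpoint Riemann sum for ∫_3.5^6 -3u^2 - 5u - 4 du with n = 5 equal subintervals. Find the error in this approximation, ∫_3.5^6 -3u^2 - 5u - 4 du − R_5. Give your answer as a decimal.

21.25

Exact integral: ∫_3.5^6 f(u) du = -242.5.
R_5 = -263.75.
Error = -242.5 − (-263.75) = 21.25.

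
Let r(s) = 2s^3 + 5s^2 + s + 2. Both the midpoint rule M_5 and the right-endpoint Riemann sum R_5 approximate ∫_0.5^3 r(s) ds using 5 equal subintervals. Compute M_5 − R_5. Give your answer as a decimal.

M_5 = 93.828125.
R_5 = 121.25.
M_5 − R_5 = -27.421875.

-27.421875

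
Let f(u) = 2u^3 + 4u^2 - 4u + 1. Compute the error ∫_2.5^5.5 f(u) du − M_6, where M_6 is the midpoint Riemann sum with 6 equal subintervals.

Exact integral: ∫_2.5^5.5 f(u) du = 594.
M_6 = 592.25.
Error = 594 − 592.25 = 1.75.

1.75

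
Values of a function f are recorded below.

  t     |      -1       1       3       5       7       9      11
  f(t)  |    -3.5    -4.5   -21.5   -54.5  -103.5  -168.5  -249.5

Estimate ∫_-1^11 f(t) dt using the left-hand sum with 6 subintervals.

Δt = 2.
Sum = 2·[(-3.5) + (-4.5) + (-21.5) + (-54.5) + (-103.5) + (-168.5)] = -712.

-712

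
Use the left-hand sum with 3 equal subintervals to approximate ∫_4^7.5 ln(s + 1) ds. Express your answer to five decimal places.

Δs = (7.5 − 4)/3 = 7/6.
Left endpoints: 4, 31/6, 19/3.
f(4) ≈ 1.60944, f(31/6) ≈ 1.81916, f(19/3) ≈ 1.99243.
Sum = Δs · [f(4) + f(31/6) + f(19/3)].
Sum ≈ 6.32453.

6.32453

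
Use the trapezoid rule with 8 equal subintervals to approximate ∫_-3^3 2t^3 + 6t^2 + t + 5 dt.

141.375

Δt = (3 − (-3))/8 = 0.75.
f(-3) = 2, f(-2.25) = 10.34375, f(-1.5) = 10.25, f(-0.75) = 6.78125, f(0) = 5, f(0.75) = 9.96875, f(1.5) = 26.75, f(2.25) = 60.40625, f(3) = 116.
T_8 = (Δt/2)·[f(t_0) + 2f(t_1) + ... + 2f(t_{7}) + f(t_8)].
Sum = 141.375.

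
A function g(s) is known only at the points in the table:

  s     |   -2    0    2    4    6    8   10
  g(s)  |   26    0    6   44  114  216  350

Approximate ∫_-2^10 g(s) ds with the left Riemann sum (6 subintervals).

Δs = 2.
Sum = 2·[26 + 0 + 6 + 44 + 114 + 216] = 812.

812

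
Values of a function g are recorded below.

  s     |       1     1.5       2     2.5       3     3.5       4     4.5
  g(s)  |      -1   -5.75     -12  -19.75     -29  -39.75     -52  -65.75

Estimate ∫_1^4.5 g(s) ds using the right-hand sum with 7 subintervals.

-112

Δs = 0.5.
Sum = 0.5·[(-5.75) + (-12) + (-19.75) + (-29) + (-39.75) + (-52) + (-65.75)] = -112.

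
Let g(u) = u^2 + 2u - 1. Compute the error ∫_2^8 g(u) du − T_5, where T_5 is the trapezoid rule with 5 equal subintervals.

-1.44

Exact integral: ∫_2^8 g(u) du = 222.
T_5 = 223.44.
Error = 222 − 223.44 = -1.44.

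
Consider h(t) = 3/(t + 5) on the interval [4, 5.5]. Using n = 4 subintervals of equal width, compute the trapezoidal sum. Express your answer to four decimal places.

Δt = (5.5 − 4)/4 = 0.375.
h(4) = 1/3, h(4.375) = 0.32, h(4.75) = 4/13, h(5.125) = 8/27, h(5.5) = 2/7.
T_4 = (Δt/2)·[h(t_0) + 2h(t_1) + 2h(t_2) + 2h(t_3) + h(t_4)].
Sum ≈ 0.4626.

0.4626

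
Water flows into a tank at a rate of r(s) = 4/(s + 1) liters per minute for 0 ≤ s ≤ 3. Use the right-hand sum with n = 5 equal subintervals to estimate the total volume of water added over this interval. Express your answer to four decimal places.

4.7539

Δs = (3 − 0)/5 = 0.6.
Right endpoints: 0.6, 1.2, 1.8, 2.4, 3.
r(0.6) = 2.5, r(1.2) = 20/11, r(1.8) = 10/7, r(2.4) = 20/17, r(3) = 1.
Sum = Δs · [r(0.6) + r(1.2) + r(1.8) + r(2.4) + r(3)].
Sum ≈ 4.7539.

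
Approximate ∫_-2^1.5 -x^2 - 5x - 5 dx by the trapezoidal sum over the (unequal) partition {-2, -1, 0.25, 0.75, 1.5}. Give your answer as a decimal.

Subinterval widths: 1, 1.25, 0.5, 0.75.
f(-2) = 1, f(-1) = -1, f(0.25) = -6.3125, f(0.75) = -9.3125, f(1.5) = -14.75.
On each subinterval the trapezoid contributes (Δx_i/2)·[f(x_{i-1}) + f(x_i)].
Sum = -17.5.

-17.5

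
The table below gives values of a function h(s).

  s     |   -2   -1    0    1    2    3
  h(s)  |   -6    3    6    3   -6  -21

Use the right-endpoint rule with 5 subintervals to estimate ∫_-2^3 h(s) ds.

-15

Δs = 1.
Sum = 1·[3 + 6 + 3 + (-6) + (-21)] = -15.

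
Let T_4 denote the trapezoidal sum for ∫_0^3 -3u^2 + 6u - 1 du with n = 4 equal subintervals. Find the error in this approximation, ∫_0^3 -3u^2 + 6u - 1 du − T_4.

0.84375

Exact integral: ∫_0^3 f(u) du = -3.
T_4 = -3.84375.
Error = -3 − (-3.84375) = 0.84375.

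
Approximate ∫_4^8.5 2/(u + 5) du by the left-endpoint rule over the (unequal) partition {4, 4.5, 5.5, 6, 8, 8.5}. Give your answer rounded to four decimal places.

0.8574

Subinterval widths: 0.5, 1, 0.5, 2, 0.5.
Left endpoints: 4, 4.5, 5.5, 6, 8.
f(4) = 2/9, f(4.5) = 4/19, f(5.5) = 4/21, f(6) = 2/11, f(8) = 2/13.
Sum = Σ Δu_i · f(u_i).
Sum ≈ 0.8574.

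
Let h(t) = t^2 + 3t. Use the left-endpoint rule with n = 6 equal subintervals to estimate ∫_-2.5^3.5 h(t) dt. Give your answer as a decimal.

Δt = (3.5 − (-2.5))/6 = 1.
Left endpoints: -2.5, -1.5, -0.5, 0.5, 1.5, 2.5.
h(-2.5) = -1.25, h(-1.5) = -2.25, h(-0.5) = -1.25, h(0.5) = 1.75, h(1.5) = 6.75, h(2.5) = 13.75.
Sum = Δt · [h(-2.5) + h(-1.5) + h(-0.5) + ...].
Sum = 17.5.

17.5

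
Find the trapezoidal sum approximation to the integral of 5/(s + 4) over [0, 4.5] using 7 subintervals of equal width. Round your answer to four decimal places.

Δs = (4.5 − 0)/7 = 9/14.
f(0) = 1.25, f(9/14) = 14/13, f(9/7) = 35/37, f(27/14) = 70/83, f(18/7) = 35/46, f(45/14) = 70/101, f(27/7) = 7/11, f(4.5) = 10/17.
T_7 = (Δs/2)·[f(s_0) + 2f(s_1) + ... + 2f(s_{6}) + f(s_7)].
Sum ≈ 3.7772.

3.7772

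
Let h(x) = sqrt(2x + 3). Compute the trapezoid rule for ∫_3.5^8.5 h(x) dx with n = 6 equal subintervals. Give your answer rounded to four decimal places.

Δx = (8.5 − 3.5)/6 = 5/6.
h(3.5) ≈ 3.1623, h(13/3) ≈ 3.4157, h(31/6) ≈ 3.6515, h(6) ≈ 3.8730, h(41/6) ≈ 4.0825, h(23/3) ≈ 4.2817, h(8.5) ≈ 4.4721.
T_6 = (Δx/2)·[h(x_0) + 2h(x_1) + ... + 2h(x_{5}) + h(x_6)].
Sum ≈ 19.2680.

19.2680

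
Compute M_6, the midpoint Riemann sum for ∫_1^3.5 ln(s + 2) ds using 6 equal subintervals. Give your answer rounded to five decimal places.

3.58137

Δs = (3.5 − 1)/6 = 5/12.
Midpoints: 29/24, 1.625, 49/24, 59/24, 2.875, 79/24.
f(29/24) ≈ 1.16575, f(1.625) ≈ 1.28785, f(49/24) ≈ 1.39666, f(59/24) ≈ 1.49478, f(2.875) ≈ 1.58412, f(79/24) ≈ 1.66613.
Sum = Δs · [f(29/24) + f(1.625) + f(49/24) + ...].
Sum ≈ 3.58137.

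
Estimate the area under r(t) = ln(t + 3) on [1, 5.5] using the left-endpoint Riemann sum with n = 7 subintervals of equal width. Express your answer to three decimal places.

7.899

Δt = (5.5 − 1)/7 = 9/14.
Left endpoints: 1, 23/14, 16/7, 41/14, 25/7, 59/14, 34/7.
r(1) ≈ 1.386, r(23/14) ≈ 1.535, r(16/7) ≈ 1.665, r(41/14) ≈ 1.780, r(25/7) ≈ 1.883, r(59/14) ≈ 1.976, r(34/7) ≈ 2.061.
Sum = Δt · [r(1) + r(23/14) + r(16/7) + ...].
Sum ≈ 7.899.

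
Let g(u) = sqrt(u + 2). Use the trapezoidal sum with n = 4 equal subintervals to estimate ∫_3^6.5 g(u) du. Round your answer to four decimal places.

Δu = (6.5 − 3)/4 = 0.875.
g(3) ≈ 2.2361, g(3.875) ≈ 2.4238, g(4.75) ≈ 2.5981, g(5.625) ≈ 2.7613, g(6.5) ≈ 2.9155.
T_4 = (Δu/2)·[g(u_0) + 2g(u_1) + 2g(u_2) + 2g(u_3) + g(u_4)].
Sum ≈ 9.0641.

9.0641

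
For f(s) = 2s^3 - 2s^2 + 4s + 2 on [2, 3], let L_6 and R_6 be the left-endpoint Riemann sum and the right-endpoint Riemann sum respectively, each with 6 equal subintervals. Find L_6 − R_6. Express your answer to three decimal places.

L_6 ≈ 29.22685.
R_6 ≈ 34.56019.
L_6 − R_6 ≈ -5.333.

-5.333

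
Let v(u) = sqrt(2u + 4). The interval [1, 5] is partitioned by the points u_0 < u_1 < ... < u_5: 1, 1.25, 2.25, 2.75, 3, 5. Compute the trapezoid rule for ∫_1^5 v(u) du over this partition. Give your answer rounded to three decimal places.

Subinterval widths: 0.25, 1, 0.5, 0.25, 2.
v(1) ≈ 2.449, v(1.25) ≈ 2.550, v(2.25) ≈ 2.915, v(2.75) ≈ 3.082, v(3) ≈ 3.162, v(5) ≈ 3.742.
On each subinterval the trapezoid contributes (Δu_i/2)·[v(u_{i-1}) + v(u_i)].
Sum ≈ 12.541.

12.541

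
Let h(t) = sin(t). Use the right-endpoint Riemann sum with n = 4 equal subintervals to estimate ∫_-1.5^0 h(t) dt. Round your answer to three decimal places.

Δt = (0 − (-1.5))/4 = 0.375.
Right endpoints: -1.125, -0.75, -0.375, 0.
h(-1.125) ≈ -0.902, h(-0.75) ≈ -0.682, h(-0.375) ≈ -0.366, h(0) ≈ 0.000.
Sum = Δt · [h(-1.125) + h(-0.75) + h(-0.375) + h(0)].
Sum ≈ -0.731.

-0.731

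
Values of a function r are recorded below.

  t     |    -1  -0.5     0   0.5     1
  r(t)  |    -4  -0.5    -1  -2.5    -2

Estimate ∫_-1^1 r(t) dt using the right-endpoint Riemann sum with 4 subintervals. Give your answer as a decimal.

-3

Δt = 0.5.
Sum = 0.5·[(-0.5) + (-1) + (-2.5) + (-2)] = -3.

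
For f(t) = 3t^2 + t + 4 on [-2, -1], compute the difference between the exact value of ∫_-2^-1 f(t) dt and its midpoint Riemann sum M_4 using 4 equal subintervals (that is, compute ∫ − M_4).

0.015625

Exact integral: ∫_-2^-1 f(t) dt = 9.5.
M_4 = 9.484375.
Error = 9.5 − 9.484375 = 0.015625.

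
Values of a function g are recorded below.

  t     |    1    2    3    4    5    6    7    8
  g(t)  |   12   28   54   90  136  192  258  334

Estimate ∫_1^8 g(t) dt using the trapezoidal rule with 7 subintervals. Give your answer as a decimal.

931

Δt = 1.
T_7 = (1/2)·[12 + 2·28 + 2·54 + 2·90 + 2·136 + 2·192 + 2·258 + 334] = 931.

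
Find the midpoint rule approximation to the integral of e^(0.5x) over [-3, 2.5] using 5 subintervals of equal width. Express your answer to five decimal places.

6.45279

Δx = (2.5 − (-3))/5 = 1.1.
Midpoints: -2.45, -1.35, -0.25, 0.85, 1.95.
f(-2.45) ≈ 0.29376, f(-1.35) ≈ 0.50916, f(-0.25) ≈ 0.88250, f(0.85) ≈ 1.52959, f(1.95) ≈ 2.65117.
Sum = Δx · [f(-2.45) + f(-1.35) + f(-0.25) + f(0.85) + f(1.95)].
Sum ≈ 6.45279.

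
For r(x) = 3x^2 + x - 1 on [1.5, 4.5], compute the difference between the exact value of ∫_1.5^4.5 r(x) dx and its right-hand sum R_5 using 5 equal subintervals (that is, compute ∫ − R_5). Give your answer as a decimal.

-17.64

Exact integral: ∫_1.5^4.5 r(x) dx = 93.75.
R_5 = 111.39.
Error = 93.75 − 111.39 = -17.64.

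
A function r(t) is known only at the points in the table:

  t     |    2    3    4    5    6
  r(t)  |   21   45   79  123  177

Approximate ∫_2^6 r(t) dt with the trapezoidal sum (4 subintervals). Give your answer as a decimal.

Δt = 1.
T_4 = (1/2)·[21 + 2·45 + 2·79 + 2·123 + 177] = 346.

346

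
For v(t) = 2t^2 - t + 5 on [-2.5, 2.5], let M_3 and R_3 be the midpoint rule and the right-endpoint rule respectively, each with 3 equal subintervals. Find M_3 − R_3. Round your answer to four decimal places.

M_3 ≈ 43.518519.
R_3 ≈ 46.296296.
M_3 − R_3 ≈ -2.7778.

-2.7778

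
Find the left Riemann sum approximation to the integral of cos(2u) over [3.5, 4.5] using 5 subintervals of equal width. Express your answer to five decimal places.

Δu = (4.5 − 3.5)/5 = 0.2.
Left endpoints: 3.5, 3.7, 3.9, 4.1, 4.3.
f(3.5) ≈ 0.75390, f(3.7) ≈ 0.43855, f(3.9) ≈ 0.05396, f(4.1) ≈ -0.33915, f(4.3) ≈ -0.67872.
Sum = Δu · [f(3.5) + f(3.7) + f(3.9) + f(4.1) + f(4.3)].
Sum ≈ 0.04571.

0.04571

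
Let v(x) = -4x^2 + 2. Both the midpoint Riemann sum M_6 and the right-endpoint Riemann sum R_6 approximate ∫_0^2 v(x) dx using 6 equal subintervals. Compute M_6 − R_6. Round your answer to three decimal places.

2.889

M_6 ≈ -6.59259.
R_6 ≈ -9.48148.
M_6 − R_6 ≈ 2.889.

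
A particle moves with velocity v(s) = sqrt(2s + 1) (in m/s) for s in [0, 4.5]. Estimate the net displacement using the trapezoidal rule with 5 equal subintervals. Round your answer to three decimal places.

10.163

Δs = (4.5 − 0)/5 = 0.9.
v(0) ≈ 1.000, v(0.9) ≈ 1.673, v(1.8) ≈ 2.145, v(2.7) ≈ 2.530, v(3.6) ≈ 2.864, v(4.5) ≈ 3.162.
T_5 = (Δs/2)·[v(s_0) + 2v(s_1) + ... + 2v(s_{4}) + v(s_5)].
Sum ≈ 10.163.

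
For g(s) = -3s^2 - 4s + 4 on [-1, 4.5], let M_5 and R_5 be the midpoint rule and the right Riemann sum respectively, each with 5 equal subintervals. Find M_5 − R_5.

48.85375

M_5 = -106.96125.
R_5 = -155.815.
M_5 − R_5 = 48.85375.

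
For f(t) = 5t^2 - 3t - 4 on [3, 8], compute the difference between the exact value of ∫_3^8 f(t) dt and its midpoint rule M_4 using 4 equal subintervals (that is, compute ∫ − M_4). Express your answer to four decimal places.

Exact integral: ∫_3^8 f(t) dt ≈ 705.833333.
M_4 = 702.578125.
Error ≈ 705.833333 − 702.578125 ≈ 3.2552.

3.2552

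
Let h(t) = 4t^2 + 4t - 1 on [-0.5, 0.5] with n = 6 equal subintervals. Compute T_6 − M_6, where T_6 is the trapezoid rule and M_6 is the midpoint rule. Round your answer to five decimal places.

0.02778

T_6 ≈ -0.6481481.
M_6 ≈ -0.6759259.
T_6 − M_6 ≈ 0.02778.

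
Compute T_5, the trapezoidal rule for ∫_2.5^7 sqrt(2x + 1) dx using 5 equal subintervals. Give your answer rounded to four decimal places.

Δx = (7 − 2.5)/5 = 0.9.
f(2.5) ≈ 2.4495, f(3.4) ≈ 2.7928, f(4.3) ≈ 3.0984, f(5.2) ≈ 3.3764, f(6.1) ≈ 3.6332, f(7) ≈ 3.8730.
T_5 = (Δx/2)·[f(x_0) + 2f(x_1) + ... + 2f(x_{4}) + f(x_5)].
Sum ≈ 14.4558.

14.4558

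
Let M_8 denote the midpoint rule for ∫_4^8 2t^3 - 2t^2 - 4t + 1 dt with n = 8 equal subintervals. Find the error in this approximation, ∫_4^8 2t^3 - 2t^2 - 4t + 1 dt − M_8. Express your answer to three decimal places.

Exact integral: ∫_4^8 f(t) dt ≈ 1529.33333.
M_8 = 1526.5.
Error ≈ 1529.33333 − 1526.5 ≈ 2.833.

2.833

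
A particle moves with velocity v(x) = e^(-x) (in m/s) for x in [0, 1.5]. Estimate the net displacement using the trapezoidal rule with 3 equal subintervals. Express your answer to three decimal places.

0.793

Δx = (1.5 − 0)/3 = 0.5.
v(0) ≈ 1.000, v(0.5) ≈ 0.607, v(1) ≈ 0.368, v(1.5) ≈ 0.223.
T_3 = (Δx/2)·[v(x_0) + 2v(x_1) + 2v(x_2) + v(x_3)].
Sum ≈ 0.793.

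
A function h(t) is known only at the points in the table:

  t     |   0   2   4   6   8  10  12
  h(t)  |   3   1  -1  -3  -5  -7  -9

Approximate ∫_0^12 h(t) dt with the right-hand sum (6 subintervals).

-48

Δt = 2.
Sum = 2·[1 + (-1) + (-3) + (-5) + (-7) + (-9)] = -48.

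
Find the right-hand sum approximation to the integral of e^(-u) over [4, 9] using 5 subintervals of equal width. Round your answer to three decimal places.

Δu = (9 − 4)/5 = 1.
Right endpoints: 5, 6, 7, 8, 9.
f(5) ≈ 0.007, f(6) ≈ 0.002, f(7) ≈ 0.001, f(8) ≈ 0.000, f(9) ≈ 0.000.
Sum = Δu · [f(5) + f(6) + f(7) + f(8) + f(9)].
Sum ≈ 0.011.

0.011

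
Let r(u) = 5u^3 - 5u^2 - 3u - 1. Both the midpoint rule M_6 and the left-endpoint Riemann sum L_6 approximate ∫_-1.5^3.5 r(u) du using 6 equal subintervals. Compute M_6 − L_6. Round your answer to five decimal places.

M_6 ≈ 81.2731481.
L_6 ≈ 20.6828704.
M_6 − L_6 ≈ 60.59028.

60.59028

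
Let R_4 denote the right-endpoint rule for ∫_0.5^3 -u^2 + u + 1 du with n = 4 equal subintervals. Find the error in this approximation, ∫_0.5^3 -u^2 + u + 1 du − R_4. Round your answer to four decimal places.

Exact integral: ∫_0.5^3 f(u) du ≈ -2.083333.
R_4 = -4.19921875.
Error ≈ -2.083333 − (-4.19921875) ≈ 2.1159.

2.1159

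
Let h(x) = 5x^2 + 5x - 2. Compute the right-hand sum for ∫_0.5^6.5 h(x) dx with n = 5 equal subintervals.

Δx = (6.5 − 0.5)/5 = 1.2.
Right endpoints: 1.7, 2.9, 4.1, 5.3, 6.5.
h(1.7) = 20.95, h(2.9) = 54.55, h(4.1) = 102.55, h(5.3) = 164.95, h(6.5) = 241.75.
Sum = Δx · [h(1.7) + h(2.9) + h(4.1) + h(5.3) + h(6.5)].
Sum = 701.7.

701.7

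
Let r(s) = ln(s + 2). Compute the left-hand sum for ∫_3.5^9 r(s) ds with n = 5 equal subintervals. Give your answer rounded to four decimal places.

11.1104

Δs = (9 − 3.5)/5 = 1.1.
Left endpoints: 3.5, 4.6, 5.7, 6.8, 7.9.
r(3.5) ≈ 1.7047, r(4.6) ≈ 1.8871, r(5.7) ≈ 2.0412, r(6.8) ≈ 2.1748, r(7.9) ≈ 2.2925.
Sum = Δs · [r(3.5) + r(4.6) + r(5.7) + r(6.8) + r(7.9)].
Sum ≈ 11.1104.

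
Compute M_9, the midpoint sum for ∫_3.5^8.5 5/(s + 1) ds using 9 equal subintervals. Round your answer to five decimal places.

3.73362

Δs = (8.5 − 3.5)/9 = 5/9.
Midpoints: 34/9, 13/3, 44/9, 49/9, 6, 59/9, 64/9, 23/3, 74/9.
f(34/9) = 45/43, f(13/3) = 0.9375, f(44/9) = 45/53, f(49/9) = 45/58, f(6) = 5/7, f(59/9) = 45/68, f(64/9) = 45/73, f(23/3) = 15/26, f(74/9) = 45/83.
Sum = Δs · [f(34/9) + f(13/3) + f(44/9) + ...].
Sum ≈ 3.73362.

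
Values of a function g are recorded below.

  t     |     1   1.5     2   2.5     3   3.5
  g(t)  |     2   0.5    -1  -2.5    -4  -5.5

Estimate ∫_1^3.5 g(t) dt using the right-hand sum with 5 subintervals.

-6.25

Δt = 0.5.
Sum = 0.5·[0.5 + (-1) + (-2.5) + (-4) + (-5.5)] = -6.25.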